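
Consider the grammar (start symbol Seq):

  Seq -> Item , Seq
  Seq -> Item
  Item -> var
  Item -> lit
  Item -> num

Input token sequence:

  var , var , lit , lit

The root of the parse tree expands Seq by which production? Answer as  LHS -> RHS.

[Seq [Item var] , [Seq [Item var] , [Seq [Item lit] , [Seq [Item lit]]]]]

Seq -> Item , Seq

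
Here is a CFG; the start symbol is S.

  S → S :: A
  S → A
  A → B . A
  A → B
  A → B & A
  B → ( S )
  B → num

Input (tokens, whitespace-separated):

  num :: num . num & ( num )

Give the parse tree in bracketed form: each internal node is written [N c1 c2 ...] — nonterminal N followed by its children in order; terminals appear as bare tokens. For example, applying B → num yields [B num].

[S [S [A [B num]]] :: [A [B num] . [A [B num] & [A [B ( [S [A [B num]]] )]]]]]

S
S :: A
A :: A
B :: A
num :: A
num :: B . A
num :: num . A
num :: num . B & A
num :: num . num & A
num :: num . num & B
num :: num . num & ( S )
num :: num . num & ( A )
num :: num . num & ( B )
num :: num . num & ( num )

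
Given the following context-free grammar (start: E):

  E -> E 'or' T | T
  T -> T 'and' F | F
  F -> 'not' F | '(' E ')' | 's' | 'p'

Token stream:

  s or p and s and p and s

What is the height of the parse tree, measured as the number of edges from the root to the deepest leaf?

6

[E [E [T [F s]]] or [T [T [T [T [F p]] and [F s]] and [F p]] and [F s]]]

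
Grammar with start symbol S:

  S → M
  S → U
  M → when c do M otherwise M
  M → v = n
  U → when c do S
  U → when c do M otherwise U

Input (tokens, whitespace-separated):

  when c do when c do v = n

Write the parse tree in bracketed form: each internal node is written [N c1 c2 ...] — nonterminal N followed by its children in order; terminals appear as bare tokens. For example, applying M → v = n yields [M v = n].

S
U
when c do S
when c do U
when c do when c do S
when c do when c do M
when c do when c do v = n

[S [U when c do [S [U when c do [S [M v = n]]]]]]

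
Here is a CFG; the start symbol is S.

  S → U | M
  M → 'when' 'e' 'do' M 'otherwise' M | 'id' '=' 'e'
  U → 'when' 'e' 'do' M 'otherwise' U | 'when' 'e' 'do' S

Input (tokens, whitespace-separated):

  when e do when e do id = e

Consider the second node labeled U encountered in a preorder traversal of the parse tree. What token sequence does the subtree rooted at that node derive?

when e do id = e

[S [U when e do [S [U when e do [S [M id = e]]]]]]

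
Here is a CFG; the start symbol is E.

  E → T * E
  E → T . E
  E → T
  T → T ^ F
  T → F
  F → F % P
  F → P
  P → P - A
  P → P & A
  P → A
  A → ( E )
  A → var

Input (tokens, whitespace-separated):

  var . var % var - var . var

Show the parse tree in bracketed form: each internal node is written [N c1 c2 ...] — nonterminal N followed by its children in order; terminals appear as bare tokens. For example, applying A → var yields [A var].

E
T . E
F . E
P . E
A . E
var . E
var . T . E
var . F . E
var . F % P . E
var . P % P . E
var . A % P . E
var . var % P . E
var . var % P - A . E
var . var % A - A . E
var . var % var - A . E
var . var % var - var . E
var . var % var - var . T
var . var % var - var . F
var . var % var - var . P
var . var % var - var . A
var . var % var - var . var

[E [T [F [P [A var]]]] . [E [T [F [F [P [A var]]] % [P [P [A var]] - [A var]]]] . [E [T [F [P [A var]]]]]]]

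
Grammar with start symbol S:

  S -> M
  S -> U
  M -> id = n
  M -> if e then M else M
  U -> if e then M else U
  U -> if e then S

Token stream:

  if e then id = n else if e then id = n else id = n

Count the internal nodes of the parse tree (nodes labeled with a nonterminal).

6

[S [M if e then [M id = n] else [M if e then [M id = n] else [M id = n]]]]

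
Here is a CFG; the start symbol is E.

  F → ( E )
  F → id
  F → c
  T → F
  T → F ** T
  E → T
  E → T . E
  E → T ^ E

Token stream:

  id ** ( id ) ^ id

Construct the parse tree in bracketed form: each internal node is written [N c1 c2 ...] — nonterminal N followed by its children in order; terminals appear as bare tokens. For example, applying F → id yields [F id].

[E [T [F id] ** [T [F ( [E [T [F id]]] )]]] ^ [E [T [F id]]]]

E
T ^ E
F ** T ^ E
id ** T ^ E
id ** F ^ E
id ** ( E ) ^ E
id ** ( T ) ^ E
id ** ( F ) ^ E
id ** ( id ) ^ E
id ** ( id ) ^ T
id ** ( id ) ^ F
id ** ( id ) ^ id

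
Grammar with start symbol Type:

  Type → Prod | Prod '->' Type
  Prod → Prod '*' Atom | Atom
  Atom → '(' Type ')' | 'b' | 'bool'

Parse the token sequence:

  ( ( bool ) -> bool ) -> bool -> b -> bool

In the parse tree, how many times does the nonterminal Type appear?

7

[Type [Prod [Atom ( [Type [Prod [Atom ( [Type [Prod [Atom bool]]] )]] -> [Type [Prod [Atom bool]]]] )]] -> [Type [Prod [Atom bool]] -> [Type [Prod [Atom b]] -> [Type [Prod [Atom bool]]]]]]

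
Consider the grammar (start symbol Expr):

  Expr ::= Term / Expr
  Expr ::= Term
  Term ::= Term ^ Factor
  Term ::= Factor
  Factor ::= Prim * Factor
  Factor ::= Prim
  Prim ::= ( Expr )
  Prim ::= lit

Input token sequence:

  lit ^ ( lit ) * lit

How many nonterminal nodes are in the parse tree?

[Expr [Term [Term [Factor [Prim lit]]] ^ [Factor [Prim ( [Expr [Term [Factor [Prim lit]]]] )] * [Factor [Prim lit]]]]]

13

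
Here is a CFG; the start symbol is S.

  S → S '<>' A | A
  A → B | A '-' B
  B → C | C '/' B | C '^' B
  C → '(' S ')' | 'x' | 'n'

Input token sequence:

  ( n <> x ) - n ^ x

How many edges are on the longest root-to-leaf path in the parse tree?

10

[S [A [A [B [C ( [S [S [A [B [C n]]]] <> [A [B [C x]]]] )]]] - [B [C n] ^ [B [C x]]]]]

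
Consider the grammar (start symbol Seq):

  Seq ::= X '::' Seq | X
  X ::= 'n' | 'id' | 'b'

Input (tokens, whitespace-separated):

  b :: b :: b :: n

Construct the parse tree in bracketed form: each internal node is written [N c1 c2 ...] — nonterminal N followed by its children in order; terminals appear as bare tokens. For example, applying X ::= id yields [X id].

[Seq [X b] :: [Seq [X b] :: [Seq [X b] :: [Seq [X n]]]]]

Seq
X :: Seq
b :: Seq
b :: X :: Seq
b :: b :: Seq
b :: b :: X :: Seq
b :: b :: b :: Seq
b :: b :: b :: X
b :: b :: b :: n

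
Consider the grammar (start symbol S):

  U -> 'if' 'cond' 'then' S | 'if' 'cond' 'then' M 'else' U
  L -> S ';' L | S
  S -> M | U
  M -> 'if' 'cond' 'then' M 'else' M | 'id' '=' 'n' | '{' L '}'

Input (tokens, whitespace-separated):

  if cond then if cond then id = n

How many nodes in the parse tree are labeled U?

2

[S [U if cond then [S [U if cond then [S [M id = n]]]]]]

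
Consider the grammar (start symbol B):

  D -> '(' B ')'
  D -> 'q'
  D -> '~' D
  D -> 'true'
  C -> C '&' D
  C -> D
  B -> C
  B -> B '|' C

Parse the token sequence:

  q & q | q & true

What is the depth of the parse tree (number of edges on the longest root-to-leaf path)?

5

[B [B [C [C [D q]] & [D q]]] | [C [C [D q]] & [D true]]]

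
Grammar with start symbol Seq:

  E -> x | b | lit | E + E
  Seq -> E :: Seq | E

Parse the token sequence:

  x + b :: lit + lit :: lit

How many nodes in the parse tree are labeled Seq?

[Seq [E [E x] + [E b]] :: [Seq [E [E lit] + [E lit]] :: [Seq [E lit]]]]

3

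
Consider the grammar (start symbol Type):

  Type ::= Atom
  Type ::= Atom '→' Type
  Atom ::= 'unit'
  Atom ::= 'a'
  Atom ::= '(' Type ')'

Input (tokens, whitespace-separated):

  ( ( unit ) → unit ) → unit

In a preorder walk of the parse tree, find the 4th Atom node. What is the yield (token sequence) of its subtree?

unit

[Type [Atom ( [Type [Atom ( [Type [Atom unit]] )] → [Type [Atom unit]]] )] → [Type [Atom unit]]]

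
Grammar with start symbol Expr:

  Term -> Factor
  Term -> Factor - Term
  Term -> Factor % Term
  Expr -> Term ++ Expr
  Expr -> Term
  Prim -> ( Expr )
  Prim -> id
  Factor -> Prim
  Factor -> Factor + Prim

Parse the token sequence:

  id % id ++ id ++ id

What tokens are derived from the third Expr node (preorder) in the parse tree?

[Expr [Term [Factor [Prim id]] % [Term [Factor [Prim id]]]] ++ [Expr [Term [Factor [Prim id]]] ++ [Expr [Term [Factor [Prim id]]]]]]

id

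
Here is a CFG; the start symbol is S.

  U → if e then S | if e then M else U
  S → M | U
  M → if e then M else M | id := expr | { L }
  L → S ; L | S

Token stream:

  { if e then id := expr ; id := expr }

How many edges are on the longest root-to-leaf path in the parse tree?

[S [M { [L [S [U if e then [S [M id := expr]]]] ; [L [S [M id := expr]]]] }]]

7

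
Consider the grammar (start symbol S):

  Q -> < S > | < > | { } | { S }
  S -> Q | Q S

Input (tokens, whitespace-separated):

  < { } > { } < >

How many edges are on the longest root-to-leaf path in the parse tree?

4

[S [Q < [S [Q { }]] >] [S [Q { }] [S [Q < >]]]]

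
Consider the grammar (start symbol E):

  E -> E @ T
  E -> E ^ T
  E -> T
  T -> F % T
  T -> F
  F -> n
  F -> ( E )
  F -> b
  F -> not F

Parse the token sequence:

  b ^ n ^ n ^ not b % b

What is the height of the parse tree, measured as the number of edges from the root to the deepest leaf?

[E [E [E [E [T [F b]]] ^ [T [F n]]] ^ [T [F n]]] ^ [T [F not [F b]] % [T [F b]]]]

6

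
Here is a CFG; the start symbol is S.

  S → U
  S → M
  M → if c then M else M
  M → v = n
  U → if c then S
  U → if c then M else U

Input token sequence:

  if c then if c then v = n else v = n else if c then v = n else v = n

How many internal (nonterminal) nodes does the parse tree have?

8

[S [M if c then [M if c then [M v = n] else [M v = n]] else [M if c then [M v = n] else [M v = n]]]]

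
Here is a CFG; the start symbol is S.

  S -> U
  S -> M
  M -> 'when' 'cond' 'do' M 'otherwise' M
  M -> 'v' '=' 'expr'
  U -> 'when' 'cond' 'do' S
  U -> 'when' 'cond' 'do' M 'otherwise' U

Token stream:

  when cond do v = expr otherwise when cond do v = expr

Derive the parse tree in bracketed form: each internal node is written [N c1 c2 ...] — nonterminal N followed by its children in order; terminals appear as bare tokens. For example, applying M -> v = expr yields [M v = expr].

S
U
when cond do M otherwise U
when cond do v = expr otherwise U
when cond do v = expr otherwise when cond do S
when cond do v = expr otherwise when cond do M
when cond do v = expr otherwise when cond do v = expr

[S [U when cond do [M v = expr] otherwise [U when cond do [S [M v = expr]]]]]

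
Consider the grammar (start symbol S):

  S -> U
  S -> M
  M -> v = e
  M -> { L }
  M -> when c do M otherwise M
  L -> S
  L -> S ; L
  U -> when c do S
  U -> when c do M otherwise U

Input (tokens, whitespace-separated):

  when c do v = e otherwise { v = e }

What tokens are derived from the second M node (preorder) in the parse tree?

v = e

[S [M when c do [M v = e] otherwise [M { [L [S [M v = e]]] }]]]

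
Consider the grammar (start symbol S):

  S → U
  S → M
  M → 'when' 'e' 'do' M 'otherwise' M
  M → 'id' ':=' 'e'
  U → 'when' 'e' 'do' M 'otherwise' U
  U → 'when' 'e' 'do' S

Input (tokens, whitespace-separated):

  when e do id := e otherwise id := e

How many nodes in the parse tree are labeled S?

1

[S [M when e do [M id := e] otherwise [M id := e]]]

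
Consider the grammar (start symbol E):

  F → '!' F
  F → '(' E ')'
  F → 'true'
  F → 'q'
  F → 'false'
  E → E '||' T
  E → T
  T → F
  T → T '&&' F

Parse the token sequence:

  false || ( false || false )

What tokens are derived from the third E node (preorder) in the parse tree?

[E [E [T [F false]]] || [T [F ( [E [E [T [F false]]] || [T [F false]]] )]]]

false || false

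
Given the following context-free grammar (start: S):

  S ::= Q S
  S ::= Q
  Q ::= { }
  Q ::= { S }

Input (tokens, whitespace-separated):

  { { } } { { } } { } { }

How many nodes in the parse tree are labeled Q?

6

[S [Q { [S [Q { }]] }] [S [Q { [S [Q { }]] }] [S [Q { }] [S [Q { }]]]]]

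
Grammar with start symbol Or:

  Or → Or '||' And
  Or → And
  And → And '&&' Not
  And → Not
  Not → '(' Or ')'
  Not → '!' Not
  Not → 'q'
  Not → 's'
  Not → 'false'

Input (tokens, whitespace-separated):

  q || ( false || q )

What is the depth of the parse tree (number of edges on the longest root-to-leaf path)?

[Or [Or [And [Not q]]] || [And [Not ( [Or [Or [And [Not false]]] || [And [Not q]]] )]]]

7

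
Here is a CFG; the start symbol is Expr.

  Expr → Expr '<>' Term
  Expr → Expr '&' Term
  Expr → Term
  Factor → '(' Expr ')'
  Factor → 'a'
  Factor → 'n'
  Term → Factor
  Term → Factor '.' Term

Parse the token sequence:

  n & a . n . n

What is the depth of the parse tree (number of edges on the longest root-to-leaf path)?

5

[Expr [Expr [Term [Factor n]]] & [Term [Factor a] . [Term [Factor n] . [Term [Factor n]]]]]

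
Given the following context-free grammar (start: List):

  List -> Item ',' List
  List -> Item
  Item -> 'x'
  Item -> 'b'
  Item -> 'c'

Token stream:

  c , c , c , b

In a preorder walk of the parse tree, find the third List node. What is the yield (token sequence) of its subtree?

c , b

[List [Item c] , [List [Item c] , [List [Item c] , [List [Item b]]]]]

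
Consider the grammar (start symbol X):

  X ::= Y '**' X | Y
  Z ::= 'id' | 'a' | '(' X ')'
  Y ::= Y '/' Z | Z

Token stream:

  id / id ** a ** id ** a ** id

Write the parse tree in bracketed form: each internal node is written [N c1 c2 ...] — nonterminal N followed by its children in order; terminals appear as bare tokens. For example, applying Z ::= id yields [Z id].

[X [Y [Y [Z id]] / [Z id]] ** [X [Y [Z a]] ** [X [Y [Z id]] ** [X [Y [Z a]] ** [X [Y [Z id]]]]]]]

X
Y ** X
Y / Z ** X
Z / Z ** X
id / Z ** X
id / id ** X
id / id ** Y ** X
id / id ** Z ** X
id / id ** a ** X
id / id ** a ** Y ** X
id / id ** a ** Z ** X
id / id ** a ** id ** X
id / id ** a ** id ** Y ** X
id / id ** a ** id ** Z ** X
id / id ** a ** id ** a ** X
id / id ** a ** id ** a ** Y
id / id ** a ** id ** a ** Z
id / id ** a ** id ** a ** id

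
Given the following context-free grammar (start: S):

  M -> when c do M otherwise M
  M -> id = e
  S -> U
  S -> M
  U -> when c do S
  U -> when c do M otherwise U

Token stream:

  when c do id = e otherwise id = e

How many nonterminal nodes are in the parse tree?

4

[S [M when c do [M id = e] otherwise [M id = e]]]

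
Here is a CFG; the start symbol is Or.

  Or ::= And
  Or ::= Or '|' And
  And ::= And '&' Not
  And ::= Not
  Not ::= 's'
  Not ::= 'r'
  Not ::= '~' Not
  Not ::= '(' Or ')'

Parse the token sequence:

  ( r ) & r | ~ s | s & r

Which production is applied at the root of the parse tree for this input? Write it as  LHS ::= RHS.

[Or [Or [Or [And [And [Not ( [Or [And [Not r]]] )]] & [Not r]]] | [And [Not ~ [Not s]]]] | [And [And [Not s]] & [Not r]]]

Or ::= Or '|' And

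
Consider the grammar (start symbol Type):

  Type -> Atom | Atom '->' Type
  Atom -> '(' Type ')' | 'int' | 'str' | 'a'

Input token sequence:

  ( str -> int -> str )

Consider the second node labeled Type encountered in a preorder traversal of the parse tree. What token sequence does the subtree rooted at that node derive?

[Type [Atom ( [Type [Atom str] -> [Type [Atom int] -> [Type [Atom str]]]] )]]

str -> int -> str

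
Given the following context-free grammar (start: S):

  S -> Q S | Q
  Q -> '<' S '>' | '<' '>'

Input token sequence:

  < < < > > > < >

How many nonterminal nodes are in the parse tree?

8

[S [Q < [S [Q < [S [Q < >]] >]] >] [S [Q < >]]]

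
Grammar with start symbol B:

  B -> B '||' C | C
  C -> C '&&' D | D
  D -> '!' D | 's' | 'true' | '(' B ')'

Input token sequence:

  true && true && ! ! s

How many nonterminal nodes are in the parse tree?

[B [C [C [C [D true]] && [D true]] && [D ! [D ! [D s]]]]]

9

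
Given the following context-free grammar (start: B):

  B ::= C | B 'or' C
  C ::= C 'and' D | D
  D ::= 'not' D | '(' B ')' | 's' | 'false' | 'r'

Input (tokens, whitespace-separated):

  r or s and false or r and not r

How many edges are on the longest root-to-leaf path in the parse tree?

5

[B [B [B [C [D r]]] or [C [C [D s]] and [D false]]] or [C [C [D r]] and [D not [D r]]]]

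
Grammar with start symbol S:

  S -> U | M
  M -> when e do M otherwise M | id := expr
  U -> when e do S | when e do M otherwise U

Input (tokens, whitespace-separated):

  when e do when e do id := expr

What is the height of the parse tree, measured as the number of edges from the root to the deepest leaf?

[S [U when e do [S [U when e do [S [M id := expr]]]]]]

6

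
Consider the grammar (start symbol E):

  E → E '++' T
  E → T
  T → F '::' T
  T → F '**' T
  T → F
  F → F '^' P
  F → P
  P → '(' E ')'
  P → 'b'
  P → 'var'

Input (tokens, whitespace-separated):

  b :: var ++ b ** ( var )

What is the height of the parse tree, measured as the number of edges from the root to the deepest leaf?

9

[E [E [T [F [P b]] :: [T [F [P var]]]]] ++ [T [F [P b]] ** [T [F [P ( [E [T [F [P var]]]] )]]]]]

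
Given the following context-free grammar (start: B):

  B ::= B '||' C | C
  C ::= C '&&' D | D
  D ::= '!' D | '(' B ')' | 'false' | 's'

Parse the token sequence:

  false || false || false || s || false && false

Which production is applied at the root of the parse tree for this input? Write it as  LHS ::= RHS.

B ::= B '||' C

[B [B [B [B [B [C [D false]]] || [C [D false]]] || [C [D false]]] || [C [D s]]] || [C [C [D false]] && [D false]]]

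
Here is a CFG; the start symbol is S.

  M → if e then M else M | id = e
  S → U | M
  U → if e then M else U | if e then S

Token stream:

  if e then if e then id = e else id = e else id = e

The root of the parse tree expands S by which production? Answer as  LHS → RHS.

S → M

[S [M if e then [M if e then [M id = e] else [M id = e]] else [M id = e]]]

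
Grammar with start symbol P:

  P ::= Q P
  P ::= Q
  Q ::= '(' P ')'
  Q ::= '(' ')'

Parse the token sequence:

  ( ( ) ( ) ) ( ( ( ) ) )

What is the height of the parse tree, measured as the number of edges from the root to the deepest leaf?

[P [Q ( [P [Q ( )] [P [Q ( )]]] )] [P [Q ( [P [Q ( [P [Q ( )]] )]] )]]]

7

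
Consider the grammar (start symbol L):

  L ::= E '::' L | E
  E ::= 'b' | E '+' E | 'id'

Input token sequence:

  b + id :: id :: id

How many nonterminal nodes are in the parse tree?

[L [E [E b] + [E id]] :: [L [E id] :: [L [E id]]]]

8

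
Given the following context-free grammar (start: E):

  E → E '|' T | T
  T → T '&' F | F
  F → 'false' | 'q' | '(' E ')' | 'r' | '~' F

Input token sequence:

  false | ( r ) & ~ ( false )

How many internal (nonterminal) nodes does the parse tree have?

15

[E [E [T [F false]]] | [T [T [F ( [E [T [F r]]] )]] & [F ~ [F ( [E [T [F false]]] )]]]]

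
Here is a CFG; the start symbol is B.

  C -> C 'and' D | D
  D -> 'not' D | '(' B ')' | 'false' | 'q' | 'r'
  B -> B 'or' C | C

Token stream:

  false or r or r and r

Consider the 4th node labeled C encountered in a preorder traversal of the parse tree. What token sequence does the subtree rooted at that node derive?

[B [B [B [C [D false]]] or [C [D r]]] or [C [C [D r]] and [D r]]]

r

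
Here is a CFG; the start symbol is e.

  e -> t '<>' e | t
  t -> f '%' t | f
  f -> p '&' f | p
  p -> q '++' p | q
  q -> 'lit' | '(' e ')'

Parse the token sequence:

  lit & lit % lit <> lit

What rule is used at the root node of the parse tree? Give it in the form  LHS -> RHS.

e -> t '<>' e

[e [t [f [p [q lit]] & [f [p [q lit]]]] % [t [f [p [q lit]]]]] <> [e [t [f [p [q lit]]]]]]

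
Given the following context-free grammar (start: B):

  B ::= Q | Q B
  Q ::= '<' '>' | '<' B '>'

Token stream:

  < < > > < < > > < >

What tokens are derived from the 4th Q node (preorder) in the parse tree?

[B [Q < [B [Q < >]] >] [B [Q < [B [Q < >]] >] [B [Q < >]]]]

< >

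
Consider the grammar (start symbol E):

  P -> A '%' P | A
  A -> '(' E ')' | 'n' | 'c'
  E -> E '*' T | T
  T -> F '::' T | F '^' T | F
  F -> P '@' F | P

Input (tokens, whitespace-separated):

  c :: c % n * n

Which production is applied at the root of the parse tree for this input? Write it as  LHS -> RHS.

E -> E '*' T

[E [E [T [F [P [A c]]] :: [T [F [P [A c] % [P [A n]]]]]]] * [T [F [P [A n]]]]]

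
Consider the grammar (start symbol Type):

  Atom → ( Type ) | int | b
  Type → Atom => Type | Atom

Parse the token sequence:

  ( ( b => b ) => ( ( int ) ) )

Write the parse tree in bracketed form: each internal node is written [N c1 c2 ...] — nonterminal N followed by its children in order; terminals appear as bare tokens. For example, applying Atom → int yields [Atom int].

Type
Atom
( Type )
( Atom => Type )
( ( Type ) => Type )
( ( Atom => Type ) => Type )
( ( b => Type ) => Type )
( ( b => Atom ) => Type )
( ( b => b ) => Type )
( ( b => b ) => Atom )
( ( b => b ) => ( Type ) )
( ( b => b ) => ( Atom ) )
( ( b => b ) => ( ( Type ) ) )
( ( b => b ) => ( ( Atom ) ) )
( ( b => b ) => ( ( int ) ) )

[Type [Atom ( [Type [Atom ( [Type [Atom b] => [Type [Atom b]]] )] => [Type [Atom ( [Type [Atom ( [Type [Atom int]] )]] )]]] )]]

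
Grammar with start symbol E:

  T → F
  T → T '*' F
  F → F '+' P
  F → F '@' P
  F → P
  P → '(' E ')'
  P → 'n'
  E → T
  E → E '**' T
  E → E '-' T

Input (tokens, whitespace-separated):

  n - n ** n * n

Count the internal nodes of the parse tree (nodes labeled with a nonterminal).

15

[E [E [E [T [F [P n]]]] - [T [F [P n]]]] ** [T [T [F [P n]]] * [F [P n]]]]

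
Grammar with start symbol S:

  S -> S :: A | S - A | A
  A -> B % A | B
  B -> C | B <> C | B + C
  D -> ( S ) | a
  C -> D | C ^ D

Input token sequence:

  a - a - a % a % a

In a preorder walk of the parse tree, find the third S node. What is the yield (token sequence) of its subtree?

a

[S [S [S [A [B [C [D a]]]]] - [A [B [C [D a]]]]] - [A [B [C [D a]]] % [A [B [C [D a]]] % [A [B [C [D a]]]]]]]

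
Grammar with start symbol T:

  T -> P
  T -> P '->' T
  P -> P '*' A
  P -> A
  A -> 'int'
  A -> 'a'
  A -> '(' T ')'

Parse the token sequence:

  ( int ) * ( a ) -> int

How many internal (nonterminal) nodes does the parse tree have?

[T [P [P [A ( [T [P [A int]]] )]] * [A ( [T [P [A a]]] )]] -> [T [P [A int]]]]

14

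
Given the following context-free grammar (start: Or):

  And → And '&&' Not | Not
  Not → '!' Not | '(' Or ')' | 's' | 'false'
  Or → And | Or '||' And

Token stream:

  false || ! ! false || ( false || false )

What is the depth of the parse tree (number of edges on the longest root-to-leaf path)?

7

[Or [Or [Or [And [Not false]]] || [And [Not ! [Not ! [Not false]]]]] || [And [Not ( [Or [Or [And [Not false]]] || [And [Not false]]] )]]]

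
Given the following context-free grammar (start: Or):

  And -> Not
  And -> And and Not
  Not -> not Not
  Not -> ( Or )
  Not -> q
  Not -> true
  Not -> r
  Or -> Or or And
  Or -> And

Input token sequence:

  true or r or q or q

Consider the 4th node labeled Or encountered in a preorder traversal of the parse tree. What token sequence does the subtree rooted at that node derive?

[Or [Or [Or [Or [And [Not true]]] or [And [Not r]]] or [And [Not q]]] or [And [Not q]]]

true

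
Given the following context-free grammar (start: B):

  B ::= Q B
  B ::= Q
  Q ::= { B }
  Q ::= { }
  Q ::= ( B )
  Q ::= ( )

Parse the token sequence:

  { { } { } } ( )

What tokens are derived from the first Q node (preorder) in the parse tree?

{ { } { } }

[B [Q { [B [Q { }] [B [Q { }]]] }] [B [Q ( )]]]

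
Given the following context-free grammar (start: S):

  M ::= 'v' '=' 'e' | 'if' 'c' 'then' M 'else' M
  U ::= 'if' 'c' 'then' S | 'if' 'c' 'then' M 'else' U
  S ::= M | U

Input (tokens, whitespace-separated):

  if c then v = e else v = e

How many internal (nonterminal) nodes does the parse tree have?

[S [M if c then [M v = e] else [M v = e]]]

4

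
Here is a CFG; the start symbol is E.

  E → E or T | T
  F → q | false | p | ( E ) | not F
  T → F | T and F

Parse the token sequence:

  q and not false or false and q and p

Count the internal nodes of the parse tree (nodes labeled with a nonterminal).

[E [E [T [T [F q]] and [F not [F false]]]] or [T [T [T [F false]] and [F q]] and [F p]]]

13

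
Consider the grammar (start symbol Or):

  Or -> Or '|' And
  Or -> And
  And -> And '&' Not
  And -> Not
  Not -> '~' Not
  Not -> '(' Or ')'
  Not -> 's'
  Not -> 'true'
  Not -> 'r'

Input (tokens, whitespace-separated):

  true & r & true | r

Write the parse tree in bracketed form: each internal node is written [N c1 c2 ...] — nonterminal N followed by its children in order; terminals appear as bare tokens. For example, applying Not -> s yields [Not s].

[Or [Or [And [And [And [Not true]] & [Not r]] & [Not true]]] | [And [Not r]]]

Or
Or | And
And | And
And & Not | And
And & Not & Not | And
Not & Not & Not | And
true & Not & Not | And
true & r & Not | And
true & r & true | And
true & r & true | Not
true & r & true | r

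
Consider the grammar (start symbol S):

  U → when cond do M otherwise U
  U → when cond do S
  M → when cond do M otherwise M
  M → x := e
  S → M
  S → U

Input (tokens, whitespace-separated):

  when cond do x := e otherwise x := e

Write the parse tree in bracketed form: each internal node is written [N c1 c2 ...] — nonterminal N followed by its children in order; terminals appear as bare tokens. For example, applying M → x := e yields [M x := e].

S
M
when cond do M otherwise M
when cond do x := e otherwise M
when cond do x := e otherwise x := e

[S [M when cond do [M x := e] otherwise [M x := e]]]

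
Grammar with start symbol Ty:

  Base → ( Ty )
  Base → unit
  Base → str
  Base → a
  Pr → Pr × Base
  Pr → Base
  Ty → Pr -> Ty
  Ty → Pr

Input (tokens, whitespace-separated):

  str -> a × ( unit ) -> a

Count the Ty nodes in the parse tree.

4

[Ty [Pr [Base str]] -> [Ty [Pr [Pr [Base a]] × [Base ( [Ty [Pr [Base unit]]] )]] -> [Ty [Pr [Base a]]]]]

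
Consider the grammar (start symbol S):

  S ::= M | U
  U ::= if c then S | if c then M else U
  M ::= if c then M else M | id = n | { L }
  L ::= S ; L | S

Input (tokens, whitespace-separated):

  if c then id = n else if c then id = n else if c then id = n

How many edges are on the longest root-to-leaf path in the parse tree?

6

[S [U if c then [M id = n] else [U if c then [M id = n] else [U if c then [S [M id = n]]]]]]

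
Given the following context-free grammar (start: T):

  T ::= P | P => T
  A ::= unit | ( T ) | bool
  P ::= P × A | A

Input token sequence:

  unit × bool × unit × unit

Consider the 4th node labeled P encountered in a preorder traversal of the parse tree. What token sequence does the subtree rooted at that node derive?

[T [P [P [P [P [A unit]] × [A bool]] × [A unit]] × [A unit]]]

unit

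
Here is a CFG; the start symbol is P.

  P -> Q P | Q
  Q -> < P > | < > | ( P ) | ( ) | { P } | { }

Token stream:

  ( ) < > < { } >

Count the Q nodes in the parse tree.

4

[P [Q ( )] [P [Q < >] [P [Q < [P [Q { }]] >]]]]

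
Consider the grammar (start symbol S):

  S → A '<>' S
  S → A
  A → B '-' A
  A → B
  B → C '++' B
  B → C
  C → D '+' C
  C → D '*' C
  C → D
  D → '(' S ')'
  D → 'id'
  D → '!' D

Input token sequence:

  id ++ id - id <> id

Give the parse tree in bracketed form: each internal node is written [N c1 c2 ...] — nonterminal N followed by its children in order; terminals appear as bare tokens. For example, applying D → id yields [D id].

[S [A [B [C [D id]] ++ [B [C [D id]]]] - [A [B [C [D id]]]]] <> [S [A [B [C [D id]]]]]]

S
A <> S
B - A <> S
C ++ B - A <> S
D ++ B - A <> S
id ++ B - A <> S
id ++ C - A <> S
id ++ D - A <> S
id ++ id - A <> S
id ++ id - B <> S
id ++ id - C <> S
id ++ id - D <> S
id ++ id - id <> S
id ++ id - id <> A
id ++ id - id <> B
id ++ id - id <> C
id ++ id - id <> D
id ++ id - id <> id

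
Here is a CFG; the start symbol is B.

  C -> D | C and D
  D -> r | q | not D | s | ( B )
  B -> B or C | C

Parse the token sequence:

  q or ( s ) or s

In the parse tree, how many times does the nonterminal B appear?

[B [B [B [C [D q]]] or [C [D ( [B [C [D s]]] )]]] or [C [D s]]]

4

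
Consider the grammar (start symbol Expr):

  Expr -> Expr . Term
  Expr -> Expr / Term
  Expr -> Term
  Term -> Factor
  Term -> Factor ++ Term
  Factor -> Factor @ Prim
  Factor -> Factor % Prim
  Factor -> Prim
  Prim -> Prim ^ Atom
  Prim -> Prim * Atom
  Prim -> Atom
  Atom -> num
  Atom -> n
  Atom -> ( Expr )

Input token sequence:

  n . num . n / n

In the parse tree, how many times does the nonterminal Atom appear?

4

[Expr [Expr [Expr [Expr [Term [Factor [Prim [Atom n]]]]] . [Term [Factor [Prim [Atom num]]]]] . [Term [Factor [Prim [Atom n]]]]] / [Term [Factor [Prim [Atom n]]]]]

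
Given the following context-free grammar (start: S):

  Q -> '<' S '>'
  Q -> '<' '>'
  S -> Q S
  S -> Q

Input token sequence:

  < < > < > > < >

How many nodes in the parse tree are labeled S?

[S [Q < [S [Q < >] [S [Q < >]]] >] [S [Q < >]]]

4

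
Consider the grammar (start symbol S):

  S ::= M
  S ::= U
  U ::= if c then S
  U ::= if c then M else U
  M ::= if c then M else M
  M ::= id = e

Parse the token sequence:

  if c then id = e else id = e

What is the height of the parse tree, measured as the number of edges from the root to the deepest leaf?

[S [M if c then [M id = e] else [M id = e]]]

3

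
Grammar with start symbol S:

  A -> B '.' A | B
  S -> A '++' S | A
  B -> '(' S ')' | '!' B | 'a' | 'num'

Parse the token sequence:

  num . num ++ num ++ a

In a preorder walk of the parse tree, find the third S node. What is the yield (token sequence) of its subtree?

a

[S [A [B num] . [A [B num]]] ++ [S [A [B num]] ++ [S [A [B a]]]]]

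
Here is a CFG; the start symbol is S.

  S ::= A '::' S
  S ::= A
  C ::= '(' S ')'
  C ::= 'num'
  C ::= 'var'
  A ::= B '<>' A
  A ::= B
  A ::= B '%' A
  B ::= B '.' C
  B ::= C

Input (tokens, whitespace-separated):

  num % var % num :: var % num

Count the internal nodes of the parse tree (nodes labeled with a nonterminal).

[S [A [B [C num]] % [A [B [C var]] % [A [B [C num]]]]] :: [S [A [B [C var]] % [A [B [C num]]]]]]

17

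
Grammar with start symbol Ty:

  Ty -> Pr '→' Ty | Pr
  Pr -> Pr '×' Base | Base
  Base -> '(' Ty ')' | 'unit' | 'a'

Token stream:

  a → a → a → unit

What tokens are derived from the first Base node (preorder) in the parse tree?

[Ty [Pr [Base a]] → [Ty [Pr [Base a]] → [Ty [Pr [Base a]] → [Ty [Pr [Base unit]]]]]]

a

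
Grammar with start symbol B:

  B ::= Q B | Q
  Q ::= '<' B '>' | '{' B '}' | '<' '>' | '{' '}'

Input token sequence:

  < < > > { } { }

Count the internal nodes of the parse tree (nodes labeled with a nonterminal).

8

[B [Q < [B [Q < >]] >] [B [Q { }] [B [Q { }]]]]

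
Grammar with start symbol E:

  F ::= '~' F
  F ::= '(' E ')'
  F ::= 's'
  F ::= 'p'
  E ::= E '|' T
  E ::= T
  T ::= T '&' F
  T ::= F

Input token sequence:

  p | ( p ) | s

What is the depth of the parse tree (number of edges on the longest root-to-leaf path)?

7

[E [E [E [T [F p]]] | [T [F ( [E [T [F p]]] )]]] | [T [F s]]]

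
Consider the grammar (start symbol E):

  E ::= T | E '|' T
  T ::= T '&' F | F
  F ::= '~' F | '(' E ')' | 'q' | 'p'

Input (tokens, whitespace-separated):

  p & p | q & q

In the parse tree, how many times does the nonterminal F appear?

4

[E [E [T [T [F p]] & [F p]]] | [T [T [F q]] & [F q]]]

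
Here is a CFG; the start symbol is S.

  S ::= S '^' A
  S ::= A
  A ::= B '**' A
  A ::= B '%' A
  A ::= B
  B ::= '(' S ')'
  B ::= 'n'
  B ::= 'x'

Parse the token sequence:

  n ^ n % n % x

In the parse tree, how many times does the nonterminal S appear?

2

[S [S [A [B n]]] ^ [A [B n] % [A [B n] % [A [B x]]]]]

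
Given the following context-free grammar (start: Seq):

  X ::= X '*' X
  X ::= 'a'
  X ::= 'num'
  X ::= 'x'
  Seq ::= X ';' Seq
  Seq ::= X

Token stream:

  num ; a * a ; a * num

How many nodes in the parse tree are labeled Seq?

[Seq [X num] ; [Seq [X [X a] * [X a]] ; [Seq [X [X a] * [X num]]]]]

3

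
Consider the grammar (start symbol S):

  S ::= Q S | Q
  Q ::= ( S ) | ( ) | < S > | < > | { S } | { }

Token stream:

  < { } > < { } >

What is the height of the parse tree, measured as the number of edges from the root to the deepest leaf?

5

[S [Q < [S [Q { }]] >] [S [Q < [S [Q { }]] >]]]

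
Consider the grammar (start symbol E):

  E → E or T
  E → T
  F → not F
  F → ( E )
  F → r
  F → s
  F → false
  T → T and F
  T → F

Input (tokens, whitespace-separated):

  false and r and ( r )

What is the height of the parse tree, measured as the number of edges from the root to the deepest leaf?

[E [T [T [T [F false]] and [F r]] and [F ( [E [T [F r]]] )]]]

6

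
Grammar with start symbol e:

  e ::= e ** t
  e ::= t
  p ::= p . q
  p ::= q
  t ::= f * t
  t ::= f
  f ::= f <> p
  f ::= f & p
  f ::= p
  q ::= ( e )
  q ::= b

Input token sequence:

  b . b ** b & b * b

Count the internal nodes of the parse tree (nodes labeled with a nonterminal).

[e [e [t [f [p [p [q b]] . [q b]]]]] ** [t [f [f [p [q b]]] & [p [q b]]] * [t [f [p [q b]]]]]]

19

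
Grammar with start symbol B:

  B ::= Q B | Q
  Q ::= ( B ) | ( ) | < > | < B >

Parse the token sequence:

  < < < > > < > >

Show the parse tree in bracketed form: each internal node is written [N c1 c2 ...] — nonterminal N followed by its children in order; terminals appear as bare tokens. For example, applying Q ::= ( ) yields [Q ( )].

B
Q
< B >
< Q B >
< < B > B >
< < Q > B >
< < < > > B >
< < < > > Q >
< < < > > < > >

[B [Q < [B [Q < [B [Q < >]] >] [B [Q < >]]] >]]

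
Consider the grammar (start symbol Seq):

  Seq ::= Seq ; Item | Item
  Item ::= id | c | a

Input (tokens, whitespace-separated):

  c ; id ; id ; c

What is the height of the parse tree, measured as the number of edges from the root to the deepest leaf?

[Seq [Seq [Seq [Seq [Item c]] ; [Item id]] ; [Item id]] ; [Item c]]

5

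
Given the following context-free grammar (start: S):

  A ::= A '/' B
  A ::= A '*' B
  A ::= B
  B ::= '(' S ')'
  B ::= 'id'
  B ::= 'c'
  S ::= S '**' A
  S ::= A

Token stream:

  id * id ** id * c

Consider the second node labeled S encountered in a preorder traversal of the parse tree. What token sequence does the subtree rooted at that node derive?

id * id

[S [S [A [A [B id]] * [B id]]] ** [A [A [B id]] * [B c]]]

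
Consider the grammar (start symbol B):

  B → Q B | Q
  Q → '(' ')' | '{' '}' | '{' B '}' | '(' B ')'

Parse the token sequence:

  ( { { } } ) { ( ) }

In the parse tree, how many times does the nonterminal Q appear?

5

[B [Q ( [B [Q { [B [Q { }]] }]] )] [B [Q { [B [Q ( )]] }]]]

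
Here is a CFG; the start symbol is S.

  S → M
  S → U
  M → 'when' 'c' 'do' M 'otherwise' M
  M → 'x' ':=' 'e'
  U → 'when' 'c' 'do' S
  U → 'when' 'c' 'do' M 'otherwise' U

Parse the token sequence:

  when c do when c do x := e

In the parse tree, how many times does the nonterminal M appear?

1

[S [U when c do [S [U when c do [S [M x := e]]]]]]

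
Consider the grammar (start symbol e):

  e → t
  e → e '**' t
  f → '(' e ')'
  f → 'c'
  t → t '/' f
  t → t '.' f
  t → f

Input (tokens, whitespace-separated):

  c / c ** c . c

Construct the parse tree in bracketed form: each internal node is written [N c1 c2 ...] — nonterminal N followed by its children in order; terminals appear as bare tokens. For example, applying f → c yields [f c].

e
e ** t
t ** t
t / f ** t
f / f ** t
c / f ** t
c / c ** t
c / c ** t . f
c / c ** f . f
c / c ** c . f
c / c ** c . c

[e [e [t [t [f c]] / [f c]]] ** [t [t [f c]] . [f c]]]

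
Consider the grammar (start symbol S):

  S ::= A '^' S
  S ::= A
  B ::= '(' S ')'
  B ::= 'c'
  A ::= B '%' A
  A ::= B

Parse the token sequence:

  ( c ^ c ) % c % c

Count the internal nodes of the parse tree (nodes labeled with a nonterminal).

[S [A [B ( [S [A [B c]] ^ [S [A [B c]]]] )] % [A [B c] % [A [B c]]]]]

13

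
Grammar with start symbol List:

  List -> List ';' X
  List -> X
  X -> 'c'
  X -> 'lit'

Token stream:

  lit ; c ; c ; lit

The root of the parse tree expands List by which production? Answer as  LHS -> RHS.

[List [List [List [List [X lit]] ; [X c]] ; [X c]] ; [X lit]]

List -> List ';' X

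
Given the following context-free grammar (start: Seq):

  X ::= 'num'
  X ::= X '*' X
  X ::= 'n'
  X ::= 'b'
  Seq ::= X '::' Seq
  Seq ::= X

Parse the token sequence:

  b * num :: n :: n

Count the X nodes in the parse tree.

5

[Seq [X [X b] * [X num]] :: [Seq [X n] :: [Seq [X n]]]]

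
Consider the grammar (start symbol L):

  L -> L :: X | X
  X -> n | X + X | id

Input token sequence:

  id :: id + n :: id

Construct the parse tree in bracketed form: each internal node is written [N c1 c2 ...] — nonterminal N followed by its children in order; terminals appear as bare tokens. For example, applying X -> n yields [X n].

L
L :: X
L :: X :: X
X :: X :: X
id :: X :: X
id :: X + X :: X
id :: id + X :: X
id :: id + n :: X
id :: id + n :: id

[L [L [L [X id]] :: [X [X id] + [X n]]] :: [X id]]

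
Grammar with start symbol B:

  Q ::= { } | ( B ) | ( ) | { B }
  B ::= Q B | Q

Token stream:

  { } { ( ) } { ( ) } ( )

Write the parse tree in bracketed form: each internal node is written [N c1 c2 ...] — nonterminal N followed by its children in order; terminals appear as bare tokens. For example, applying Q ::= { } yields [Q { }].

[B [Q { }] [B [Q { [B [Q ( )]] }] [B [Q { [B [Q ( )]] }] [B [Q ( )]]]]]

B
Q B
{ } B
{ } Q B
{ } { B } B
{ } { Q } B
{ } { ( ) } B
{ } { ( ) } Q B
{ } { ( ) } { B } B
{ } { ( ) } { Q } B
{ } { ( ) } { ( ) } B
{ } { ( ) } { ( ) } Q
{ } { ( ) } { ( ) } ( )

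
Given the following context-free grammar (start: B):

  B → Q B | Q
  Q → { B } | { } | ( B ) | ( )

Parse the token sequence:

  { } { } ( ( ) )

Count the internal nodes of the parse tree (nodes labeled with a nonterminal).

[B [Q { }] [B [Q { }] [B [Q ( [B [Q ( )]] )]]]]

8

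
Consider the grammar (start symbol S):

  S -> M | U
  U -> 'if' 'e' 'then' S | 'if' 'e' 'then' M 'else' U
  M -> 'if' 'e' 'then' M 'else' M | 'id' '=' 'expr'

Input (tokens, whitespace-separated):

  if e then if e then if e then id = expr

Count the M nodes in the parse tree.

1

[S [U if e then [S [U if e then [S [U if e then [S [M id = expr]]]]]]]]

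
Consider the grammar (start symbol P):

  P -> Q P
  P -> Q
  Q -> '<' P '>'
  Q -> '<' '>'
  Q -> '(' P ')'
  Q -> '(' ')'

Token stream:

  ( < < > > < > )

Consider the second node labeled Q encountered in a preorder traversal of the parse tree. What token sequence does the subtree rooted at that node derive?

< < > >

[P [Q ( [P [Q < [P [Q < >]] >] [P [Q < >]]] )]]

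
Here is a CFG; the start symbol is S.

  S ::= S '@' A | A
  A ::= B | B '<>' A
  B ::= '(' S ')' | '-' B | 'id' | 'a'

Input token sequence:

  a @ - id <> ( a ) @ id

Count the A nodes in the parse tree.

[S [S [S [A [B a]]] @ [A [B - [B id]] <> [A [B ( [S [A [B a]]] )]]]] @ [A [B id]]]

5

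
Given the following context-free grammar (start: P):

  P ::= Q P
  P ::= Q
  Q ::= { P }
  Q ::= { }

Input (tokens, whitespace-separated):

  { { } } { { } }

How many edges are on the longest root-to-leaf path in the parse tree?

[P [Q { [P [Q { }]] }] [P [Q { [P [Q { }]] }]]]

5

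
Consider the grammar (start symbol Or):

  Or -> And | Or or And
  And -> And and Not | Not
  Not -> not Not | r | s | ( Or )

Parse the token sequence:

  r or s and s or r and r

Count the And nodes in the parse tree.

5

[Or [Or [Or [And [Not r]]] or [And [And [Not s]] and [Not s]]] or [And [And [Not r]] and [Not r]]]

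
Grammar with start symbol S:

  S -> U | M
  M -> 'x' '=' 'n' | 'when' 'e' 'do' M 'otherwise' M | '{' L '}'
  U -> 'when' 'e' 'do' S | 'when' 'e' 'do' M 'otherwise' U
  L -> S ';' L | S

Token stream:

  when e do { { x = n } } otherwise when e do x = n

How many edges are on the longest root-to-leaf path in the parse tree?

[S [U when e do [M { [L [S [M { [L [S [M x = n]]] }]]] }] otherwise [U when e do [S [M x = n]]]]]

9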